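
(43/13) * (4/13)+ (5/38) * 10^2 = 45518/3211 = 14.18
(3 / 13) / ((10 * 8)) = 3 / 1040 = 0.00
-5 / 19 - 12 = -12.26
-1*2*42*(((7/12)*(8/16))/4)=-49/8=-6.12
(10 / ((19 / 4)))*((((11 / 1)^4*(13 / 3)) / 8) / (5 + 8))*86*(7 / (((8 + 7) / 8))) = 70511056 / 171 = 412345.36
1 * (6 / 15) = 2 / 5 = 0.40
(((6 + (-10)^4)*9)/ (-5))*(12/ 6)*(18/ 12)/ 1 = -270162/ 5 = -54032.40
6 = 6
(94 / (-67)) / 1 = -94 / 67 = -1.40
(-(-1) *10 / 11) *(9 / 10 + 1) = 19 / 11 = 1.73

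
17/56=0.30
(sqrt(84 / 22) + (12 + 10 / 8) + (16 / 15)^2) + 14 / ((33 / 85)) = sqrt(462) / 11 + 499439 / 9900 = 52.40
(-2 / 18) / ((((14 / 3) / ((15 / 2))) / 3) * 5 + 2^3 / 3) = -3 / 100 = -0.03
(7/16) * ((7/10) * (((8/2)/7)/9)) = 7/360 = 0.02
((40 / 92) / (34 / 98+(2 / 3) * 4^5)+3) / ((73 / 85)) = 3.49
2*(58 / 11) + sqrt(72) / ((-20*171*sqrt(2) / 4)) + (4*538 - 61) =6588323 / 3135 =2101.54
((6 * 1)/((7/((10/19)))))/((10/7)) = 6/19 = 0.32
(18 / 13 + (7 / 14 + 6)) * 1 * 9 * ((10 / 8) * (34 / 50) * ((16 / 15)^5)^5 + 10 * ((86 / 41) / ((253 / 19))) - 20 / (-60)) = 80880404265179170654709396557067929 / 184557983375789523124694824218750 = 438.24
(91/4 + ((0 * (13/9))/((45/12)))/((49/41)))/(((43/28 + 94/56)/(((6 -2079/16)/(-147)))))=8593/1440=5.97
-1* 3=-3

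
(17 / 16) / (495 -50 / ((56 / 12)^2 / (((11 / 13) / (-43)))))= 465647 / 216956520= 0.00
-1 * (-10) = 10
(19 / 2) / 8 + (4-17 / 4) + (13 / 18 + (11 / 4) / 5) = 1591 / 720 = 2.21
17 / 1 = 17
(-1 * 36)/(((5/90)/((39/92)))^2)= -1108809/529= -2096.05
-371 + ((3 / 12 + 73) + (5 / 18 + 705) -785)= -13589 / 36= -377.47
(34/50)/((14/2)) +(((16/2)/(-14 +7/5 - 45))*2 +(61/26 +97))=2030414/20475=99.17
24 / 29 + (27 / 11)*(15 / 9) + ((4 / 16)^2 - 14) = -46033 / 5104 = -9.02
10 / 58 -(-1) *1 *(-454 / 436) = -5493 / 6322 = -0.87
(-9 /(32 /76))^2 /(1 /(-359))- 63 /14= -10497807 /64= -164028.23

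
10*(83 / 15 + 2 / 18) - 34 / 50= 12547 / 225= 55.76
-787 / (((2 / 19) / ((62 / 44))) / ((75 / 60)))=-2317715 / 176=-13168.84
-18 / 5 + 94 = 452 / 5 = 90.40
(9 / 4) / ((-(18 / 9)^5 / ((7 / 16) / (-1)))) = 63 / 2048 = 0.03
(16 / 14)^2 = 64 / 49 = 1.31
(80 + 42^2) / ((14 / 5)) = 4610 / 7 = 658.57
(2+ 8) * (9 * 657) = 59130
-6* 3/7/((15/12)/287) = -2952/5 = -590.40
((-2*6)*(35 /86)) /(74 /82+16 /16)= -2.57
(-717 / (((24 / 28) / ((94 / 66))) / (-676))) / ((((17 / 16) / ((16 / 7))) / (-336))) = -108860530688 / 187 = -582141875.34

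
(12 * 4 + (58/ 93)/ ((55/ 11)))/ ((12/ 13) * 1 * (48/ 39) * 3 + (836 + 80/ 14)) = 13236587/ 232448850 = 0.06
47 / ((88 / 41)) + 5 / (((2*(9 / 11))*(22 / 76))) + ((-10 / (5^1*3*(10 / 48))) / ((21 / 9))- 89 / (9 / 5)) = -509011 / 27720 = -18.36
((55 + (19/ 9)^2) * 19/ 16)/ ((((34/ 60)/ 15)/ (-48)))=-4575200/ 51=-89709.80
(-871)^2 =758641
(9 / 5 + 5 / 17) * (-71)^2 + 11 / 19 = 17049597 / 1615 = 10557.03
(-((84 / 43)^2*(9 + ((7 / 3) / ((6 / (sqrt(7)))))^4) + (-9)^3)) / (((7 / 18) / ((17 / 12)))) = 2514.95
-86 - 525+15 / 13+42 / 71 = -562342 / 923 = -609.25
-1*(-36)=36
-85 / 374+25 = 545 / 22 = 24.77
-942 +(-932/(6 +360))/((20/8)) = -862862/915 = -943.02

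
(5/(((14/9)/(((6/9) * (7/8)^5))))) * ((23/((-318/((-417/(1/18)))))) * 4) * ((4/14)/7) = 21148155/217088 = 97.42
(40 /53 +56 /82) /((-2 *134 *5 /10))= -1562 /145591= -0.01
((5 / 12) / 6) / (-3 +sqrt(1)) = -5 / 144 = -0.03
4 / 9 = 0.44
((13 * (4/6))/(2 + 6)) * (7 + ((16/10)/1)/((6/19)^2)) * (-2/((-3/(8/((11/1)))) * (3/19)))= 76.66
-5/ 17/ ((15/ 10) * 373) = -10/ 19023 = -0.00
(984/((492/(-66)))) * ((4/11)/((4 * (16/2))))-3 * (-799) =4791/2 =2395.50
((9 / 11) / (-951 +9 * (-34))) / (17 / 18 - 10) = 54 / 751267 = 0.00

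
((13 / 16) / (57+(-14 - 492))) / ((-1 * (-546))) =-1 / 301728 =-0.00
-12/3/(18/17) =-34/9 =-3.78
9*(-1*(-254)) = 2286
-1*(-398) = 398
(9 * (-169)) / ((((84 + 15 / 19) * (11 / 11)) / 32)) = -102752 / 179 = -574.03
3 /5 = 0.60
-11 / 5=-2.20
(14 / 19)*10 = 140 / 19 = 7.37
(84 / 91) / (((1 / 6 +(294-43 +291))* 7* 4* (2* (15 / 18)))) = 54 / 1480115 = 0.00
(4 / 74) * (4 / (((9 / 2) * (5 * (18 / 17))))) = 136 / 14985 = 0.01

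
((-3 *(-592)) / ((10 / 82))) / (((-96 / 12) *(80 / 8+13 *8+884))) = -4551 / 2495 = -1.82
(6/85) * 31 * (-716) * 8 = -1065408/85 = -12534.21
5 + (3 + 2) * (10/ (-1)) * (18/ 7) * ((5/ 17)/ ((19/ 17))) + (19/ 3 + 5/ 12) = -11749/ 532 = -22.08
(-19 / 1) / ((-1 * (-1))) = -19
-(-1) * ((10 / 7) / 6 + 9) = 194 / 21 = 9.24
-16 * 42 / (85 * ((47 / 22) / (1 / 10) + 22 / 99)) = -66528 / 181645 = -0.37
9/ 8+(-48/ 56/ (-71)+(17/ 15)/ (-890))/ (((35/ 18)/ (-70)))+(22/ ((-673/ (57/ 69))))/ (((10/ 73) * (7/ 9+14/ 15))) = 12148778769/ 19562360200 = 0.62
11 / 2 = 5.50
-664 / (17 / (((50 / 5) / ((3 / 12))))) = -26560 / 17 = -1562.35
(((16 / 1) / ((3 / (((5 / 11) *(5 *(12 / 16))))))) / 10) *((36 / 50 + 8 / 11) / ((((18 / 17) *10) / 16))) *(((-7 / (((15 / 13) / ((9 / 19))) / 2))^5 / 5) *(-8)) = 2334708537982119936 / 117034366796875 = 19948.91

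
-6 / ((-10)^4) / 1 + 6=29997 / 5000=6.00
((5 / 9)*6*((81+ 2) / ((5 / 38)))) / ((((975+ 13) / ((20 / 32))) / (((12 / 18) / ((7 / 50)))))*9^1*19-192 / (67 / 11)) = 13207375 / 356366754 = 0.04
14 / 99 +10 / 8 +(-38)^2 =572375 / 396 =1445.39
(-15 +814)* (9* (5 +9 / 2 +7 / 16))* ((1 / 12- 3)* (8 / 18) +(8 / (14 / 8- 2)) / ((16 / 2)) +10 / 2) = -42347 / 2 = -21173.50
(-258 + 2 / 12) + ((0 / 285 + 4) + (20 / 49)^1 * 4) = -74147 / 294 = -252.20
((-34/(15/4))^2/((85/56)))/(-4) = -13.54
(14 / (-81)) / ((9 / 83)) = -1162 / 729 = -1.59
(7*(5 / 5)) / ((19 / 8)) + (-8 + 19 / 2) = 169 / 38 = 4.45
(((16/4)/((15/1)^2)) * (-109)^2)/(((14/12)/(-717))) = -22716472/175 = -129808.41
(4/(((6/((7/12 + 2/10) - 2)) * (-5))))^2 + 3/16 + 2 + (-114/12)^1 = -5901809/810000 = -7.29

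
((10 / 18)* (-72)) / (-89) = 40 / 89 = 0.45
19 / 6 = 3.17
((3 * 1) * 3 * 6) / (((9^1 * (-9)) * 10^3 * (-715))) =1 / 1072500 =0.00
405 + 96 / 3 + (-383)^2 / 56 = 171161 / 56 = 3056.45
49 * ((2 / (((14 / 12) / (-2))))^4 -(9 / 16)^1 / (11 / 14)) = 29045025 / 4312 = 6735.86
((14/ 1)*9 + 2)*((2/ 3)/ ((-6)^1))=-128/ 9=-14.22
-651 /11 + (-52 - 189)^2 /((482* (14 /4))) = -1906 /77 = -24.75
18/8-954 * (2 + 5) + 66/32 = -106779/16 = -6673.69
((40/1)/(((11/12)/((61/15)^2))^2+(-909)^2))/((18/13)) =57598698560/1647439976139849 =0.00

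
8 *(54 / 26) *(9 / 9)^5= 216 / 13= 16.62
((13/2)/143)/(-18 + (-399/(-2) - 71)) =1/2431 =0.00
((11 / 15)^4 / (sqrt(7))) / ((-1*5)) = -14641*sqrt(7) / 1771875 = -0.02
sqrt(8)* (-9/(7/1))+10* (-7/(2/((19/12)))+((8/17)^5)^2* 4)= -1340120547723065/24191926805388-18* sqrt(2)/7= -59.03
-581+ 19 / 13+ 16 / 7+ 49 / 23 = -1203731 / 2093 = -575.12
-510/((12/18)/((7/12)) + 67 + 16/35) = -2550/343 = -7.43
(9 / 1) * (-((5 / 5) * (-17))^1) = 153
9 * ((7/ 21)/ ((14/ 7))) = 3/ 2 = 1.50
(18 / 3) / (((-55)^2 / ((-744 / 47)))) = -4464 / 142175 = -0.03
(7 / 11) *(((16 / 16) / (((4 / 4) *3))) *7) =49 / 33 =1.48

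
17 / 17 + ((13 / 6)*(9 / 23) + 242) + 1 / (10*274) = 243.85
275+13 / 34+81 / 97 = 910965 / 3298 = 276.22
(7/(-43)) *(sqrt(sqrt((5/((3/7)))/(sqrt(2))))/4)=-7 *2^(7/8) *3^(3/4) *35^(1/4)/1032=-0.07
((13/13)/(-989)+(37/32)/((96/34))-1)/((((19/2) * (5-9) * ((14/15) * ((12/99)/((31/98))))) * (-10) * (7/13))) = -0.01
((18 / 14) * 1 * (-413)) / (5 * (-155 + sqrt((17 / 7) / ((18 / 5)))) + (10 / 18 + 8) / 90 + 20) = 290324250 * sqrt(1190) / 2617217151853 + 108294386130 / 153953950109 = 0.71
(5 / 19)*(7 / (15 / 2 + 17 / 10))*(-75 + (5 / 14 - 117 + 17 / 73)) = -4890525 / 127604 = -38.33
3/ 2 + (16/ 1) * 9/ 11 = 321/ 22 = 14.59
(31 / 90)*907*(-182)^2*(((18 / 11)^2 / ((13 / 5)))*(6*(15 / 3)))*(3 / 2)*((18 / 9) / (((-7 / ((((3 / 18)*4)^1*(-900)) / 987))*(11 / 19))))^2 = 68404477190400000 / 1584756481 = 43164030.57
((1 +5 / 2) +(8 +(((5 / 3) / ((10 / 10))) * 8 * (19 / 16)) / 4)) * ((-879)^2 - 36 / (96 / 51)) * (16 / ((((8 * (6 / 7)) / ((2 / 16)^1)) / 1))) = 1783554675 / 512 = 3483505.22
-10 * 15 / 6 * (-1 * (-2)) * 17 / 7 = -850 / 7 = -121.43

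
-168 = -168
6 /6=1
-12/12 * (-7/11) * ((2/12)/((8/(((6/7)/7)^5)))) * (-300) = -48600/443889677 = -0.00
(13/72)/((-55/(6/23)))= -13/15180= -0.00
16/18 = 8/9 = 0.89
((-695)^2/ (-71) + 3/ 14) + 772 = -5994769/ 994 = -6030.95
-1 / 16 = -0.06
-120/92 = -30/23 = -1.30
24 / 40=3 / 5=0.60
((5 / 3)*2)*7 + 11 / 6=151 / 6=25.17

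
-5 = -5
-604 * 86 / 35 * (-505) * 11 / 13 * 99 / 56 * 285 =203535194445 / 637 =319521498.34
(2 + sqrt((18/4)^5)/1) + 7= 9 + 243 *sqrt(2)/8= 51.96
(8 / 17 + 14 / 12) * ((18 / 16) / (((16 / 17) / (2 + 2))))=501 / 64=7.83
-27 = -27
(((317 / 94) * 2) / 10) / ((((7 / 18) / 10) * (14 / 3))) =8559 / 2303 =3.72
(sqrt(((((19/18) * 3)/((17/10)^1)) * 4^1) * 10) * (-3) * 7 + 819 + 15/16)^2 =3068840337/4352 - 459165 * sqrt(1938)/68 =407896.14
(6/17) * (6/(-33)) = -12/187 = -0.06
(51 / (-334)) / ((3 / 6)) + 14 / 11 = 1777 / 1837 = 0.97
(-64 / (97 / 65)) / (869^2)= -4160 / 73250617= -0.00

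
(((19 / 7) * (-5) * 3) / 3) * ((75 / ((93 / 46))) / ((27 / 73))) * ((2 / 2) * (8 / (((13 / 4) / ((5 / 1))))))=-1276040000 / 76167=-16753.19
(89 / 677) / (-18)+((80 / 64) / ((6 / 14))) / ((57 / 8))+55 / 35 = 3198497 / 1620738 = 1.97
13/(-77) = -13/77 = -0.17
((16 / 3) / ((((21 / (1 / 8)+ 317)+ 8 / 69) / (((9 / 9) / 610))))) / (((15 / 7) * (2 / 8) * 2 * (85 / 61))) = 2576 / 213390375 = 0.00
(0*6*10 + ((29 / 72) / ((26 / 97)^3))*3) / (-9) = -26467517 / 3796416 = -6.97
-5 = -5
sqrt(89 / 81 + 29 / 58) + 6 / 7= 6 / 7 + sqrt(518) / 18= 2.12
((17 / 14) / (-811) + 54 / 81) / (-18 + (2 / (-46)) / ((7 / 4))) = -521111 / 14121132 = -0.04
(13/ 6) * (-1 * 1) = -13/ 6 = -2.17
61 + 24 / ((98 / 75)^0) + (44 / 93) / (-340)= 671914 / 7905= 85.00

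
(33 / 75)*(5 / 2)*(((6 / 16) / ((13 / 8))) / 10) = 0.03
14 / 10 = 1.40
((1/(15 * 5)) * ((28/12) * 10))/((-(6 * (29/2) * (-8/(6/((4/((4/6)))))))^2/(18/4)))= -7/2422080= -0.00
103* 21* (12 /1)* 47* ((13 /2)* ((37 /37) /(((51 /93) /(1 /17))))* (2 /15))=163877532 /1445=113410.06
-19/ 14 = -1.36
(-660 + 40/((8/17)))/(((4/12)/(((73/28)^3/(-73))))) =9192525/21952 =418.76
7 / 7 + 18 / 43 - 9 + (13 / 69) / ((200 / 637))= -4142717 / 593400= -6.98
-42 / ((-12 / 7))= 49 / 2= 24.50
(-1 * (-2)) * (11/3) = 22/3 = 7.33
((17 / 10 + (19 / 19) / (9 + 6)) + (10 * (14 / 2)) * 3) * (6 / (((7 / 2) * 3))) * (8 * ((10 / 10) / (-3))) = -101648 / 315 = -322.69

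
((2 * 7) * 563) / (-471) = -7882 / 471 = -16.73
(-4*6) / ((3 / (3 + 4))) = -56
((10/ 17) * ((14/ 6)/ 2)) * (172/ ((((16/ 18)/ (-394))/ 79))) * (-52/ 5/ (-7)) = -104396604/ 17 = -6140976.71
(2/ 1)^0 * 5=5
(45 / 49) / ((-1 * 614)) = -45 / 30086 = -0.00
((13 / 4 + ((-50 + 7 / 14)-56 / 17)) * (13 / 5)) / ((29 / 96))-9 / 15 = -1052607 / 2465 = -427.02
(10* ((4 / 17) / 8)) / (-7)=-5 / 119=-0.04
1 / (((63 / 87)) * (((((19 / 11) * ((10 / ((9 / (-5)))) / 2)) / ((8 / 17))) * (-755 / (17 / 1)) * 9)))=2552 / 7531125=0.00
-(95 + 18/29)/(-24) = 2773/696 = 3.98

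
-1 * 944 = -944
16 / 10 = 8 / 5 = 1.60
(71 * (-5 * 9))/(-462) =1065/154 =6.92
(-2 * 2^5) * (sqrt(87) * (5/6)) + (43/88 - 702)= -61733/88 - 160 * sqrt(87)/3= -1198.97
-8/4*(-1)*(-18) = -36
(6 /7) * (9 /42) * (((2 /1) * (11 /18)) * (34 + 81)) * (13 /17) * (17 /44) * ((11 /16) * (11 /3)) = 180895 /9408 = 19.23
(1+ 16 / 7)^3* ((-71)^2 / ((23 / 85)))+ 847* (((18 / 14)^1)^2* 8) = 230510557 / 343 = 672042.44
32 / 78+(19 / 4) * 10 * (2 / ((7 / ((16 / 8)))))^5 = 2165872 / 655473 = 3.30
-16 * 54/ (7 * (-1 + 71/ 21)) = -1296/ 25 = -51.84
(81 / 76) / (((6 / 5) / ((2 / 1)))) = 135 / 76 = 1.78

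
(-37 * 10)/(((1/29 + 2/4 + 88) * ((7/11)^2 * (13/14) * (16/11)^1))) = -1428163/186914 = -7.64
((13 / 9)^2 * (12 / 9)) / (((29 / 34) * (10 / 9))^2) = 195364 / 63075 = 3.10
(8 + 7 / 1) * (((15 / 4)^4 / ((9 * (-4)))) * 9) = -759375 / 1024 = -741.58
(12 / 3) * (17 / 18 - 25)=-866 / 9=-96.22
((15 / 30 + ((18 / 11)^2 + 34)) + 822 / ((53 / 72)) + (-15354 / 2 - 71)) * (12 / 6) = -84576479 / 6413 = -13188.29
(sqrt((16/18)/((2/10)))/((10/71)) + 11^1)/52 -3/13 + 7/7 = 71 * sqrt(10)/780 + 51/52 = 1.27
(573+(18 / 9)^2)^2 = 332929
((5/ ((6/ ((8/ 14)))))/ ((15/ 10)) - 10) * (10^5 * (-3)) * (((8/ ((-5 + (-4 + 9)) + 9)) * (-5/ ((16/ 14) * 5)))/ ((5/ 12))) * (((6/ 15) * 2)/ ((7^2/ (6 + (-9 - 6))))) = 39040000/ 49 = 796734.69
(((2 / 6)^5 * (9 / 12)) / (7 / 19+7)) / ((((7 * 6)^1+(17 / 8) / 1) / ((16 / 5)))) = 152 / 5003775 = 0.00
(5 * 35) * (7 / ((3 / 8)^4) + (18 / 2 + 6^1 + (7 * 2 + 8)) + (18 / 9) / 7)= 5546125 / 81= 68470.68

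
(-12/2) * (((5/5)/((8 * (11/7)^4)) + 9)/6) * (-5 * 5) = 26413825/117128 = 225.51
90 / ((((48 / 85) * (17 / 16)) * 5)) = 30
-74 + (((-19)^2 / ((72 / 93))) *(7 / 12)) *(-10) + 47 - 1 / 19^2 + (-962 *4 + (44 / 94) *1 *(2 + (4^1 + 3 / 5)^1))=-80528820431 / 12216240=-6591.95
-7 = -7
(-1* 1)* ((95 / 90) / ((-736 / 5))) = 95 / 13248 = 0.01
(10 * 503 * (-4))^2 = 404814400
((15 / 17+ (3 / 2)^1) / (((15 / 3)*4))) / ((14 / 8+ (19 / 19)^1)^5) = 10368 / 13689335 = 0.00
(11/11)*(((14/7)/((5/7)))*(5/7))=2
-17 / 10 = -1.70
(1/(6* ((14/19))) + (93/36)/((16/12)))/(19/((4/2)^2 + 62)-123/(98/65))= -55979/2103232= -0.03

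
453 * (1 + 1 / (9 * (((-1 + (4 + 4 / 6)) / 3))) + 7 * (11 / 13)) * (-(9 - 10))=454359 / 143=3177.34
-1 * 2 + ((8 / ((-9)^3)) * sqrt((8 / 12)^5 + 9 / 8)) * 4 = -2 - 8 * sqrt(14658) / 19683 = -2.05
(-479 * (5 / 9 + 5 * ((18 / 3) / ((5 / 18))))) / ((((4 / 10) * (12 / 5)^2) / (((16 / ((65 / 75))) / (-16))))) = 292489375 / 11232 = 26040.72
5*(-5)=-25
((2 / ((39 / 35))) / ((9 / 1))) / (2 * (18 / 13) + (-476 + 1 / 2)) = -140 / 331857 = -0.00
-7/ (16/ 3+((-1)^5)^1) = -21/ 13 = -1.62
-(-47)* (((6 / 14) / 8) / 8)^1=141 / 448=0.31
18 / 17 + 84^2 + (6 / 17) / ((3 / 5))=119980 / 17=7057.65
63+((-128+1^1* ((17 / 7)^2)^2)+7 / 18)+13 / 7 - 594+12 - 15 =-27009869 / 43218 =-624.97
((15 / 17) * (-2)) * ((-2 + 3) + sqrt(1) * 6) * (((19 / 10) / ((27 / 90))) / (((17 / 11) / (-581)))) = 8500030 / 289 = 29411.87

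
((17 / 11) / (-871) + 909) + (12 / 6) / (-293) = 2551750654 / 2807233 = 908.99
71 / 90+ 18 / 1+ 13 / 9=607 / 30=20.23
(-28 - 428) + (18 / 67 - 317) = -51773 / 67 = -772.73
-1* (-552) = 552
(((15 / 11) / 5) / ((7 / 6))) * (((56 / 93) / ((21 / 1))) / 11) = 16 / 26257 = 0.00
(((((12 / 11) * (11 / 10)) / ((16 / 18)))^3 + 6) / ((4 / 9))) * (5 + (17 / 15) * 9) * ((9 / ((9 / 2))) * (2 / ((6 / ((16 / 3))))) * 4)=2571954 / 625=4115.13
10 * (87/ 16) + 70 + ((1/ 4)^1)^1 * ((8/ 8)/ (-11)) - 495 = -32617/ 88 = -370.65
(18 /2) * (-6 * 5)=-270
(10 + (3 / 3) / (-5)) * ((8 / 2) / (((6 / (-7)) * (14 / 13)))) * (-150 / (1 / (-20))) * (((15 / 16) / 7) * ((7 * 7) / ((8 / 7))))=-11704875 / 16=-731554.69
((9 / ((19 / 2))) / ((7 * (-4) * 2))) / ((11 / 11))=-9 / 532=-0.02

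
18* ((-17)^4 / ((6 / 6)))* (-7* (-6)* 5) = 315709380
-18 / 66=-0.27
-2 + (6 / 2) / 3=-1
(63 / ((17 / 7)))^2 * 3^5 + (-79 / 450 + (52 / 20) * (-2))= 21265798259 / 130050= 163520.17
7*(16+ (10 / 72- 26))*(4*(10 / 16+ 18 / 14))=-37985 / 72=-527.57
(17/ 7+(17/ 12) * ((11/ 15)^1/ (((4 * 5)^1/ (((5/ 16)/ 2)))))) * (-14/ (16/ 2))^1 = -392989/ 92160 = -4.26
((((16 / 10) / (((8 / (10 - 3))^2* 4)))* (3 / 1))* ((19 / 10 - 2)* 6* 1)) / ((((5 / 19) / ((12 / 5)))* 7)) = -3591 / 5000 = -0.72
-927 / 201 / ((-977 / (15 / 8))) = 4635 / 523672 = 0.01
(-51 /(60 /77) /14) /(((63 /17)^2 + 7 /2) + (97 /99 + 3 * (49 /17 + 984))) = -5350257 /3409127020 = -0.00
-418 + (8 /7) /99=-289666 /693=-417.99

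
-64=-64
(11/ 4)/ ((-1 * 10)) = -11/ 40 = -0.28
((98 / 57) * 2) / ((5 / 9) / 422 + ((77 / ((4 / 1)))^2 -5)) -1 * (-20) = 4222755668 / 211038529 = 20.01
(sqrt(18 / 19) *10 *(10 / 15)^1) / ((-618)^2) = 5 *sqrt(38) / 1814139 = 0.00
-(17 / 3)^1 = -17 / 3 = -5.67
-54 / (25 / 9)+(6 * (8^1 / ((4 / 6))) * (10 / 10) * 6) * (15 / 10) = 15714 / 25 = 628.56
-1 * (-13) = 13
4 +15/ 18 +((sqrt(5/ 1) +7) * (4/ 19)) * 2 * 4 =32 * sqrt(5)/ 19 +1895/ 114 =20.39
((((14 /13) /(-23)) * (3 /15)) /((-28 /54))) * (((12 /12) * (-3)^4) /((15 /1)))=729 /7475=0.10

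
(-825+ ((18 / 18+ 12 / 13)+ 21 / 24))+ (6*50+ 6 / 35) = -1900191 / 3640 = -522.03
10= 10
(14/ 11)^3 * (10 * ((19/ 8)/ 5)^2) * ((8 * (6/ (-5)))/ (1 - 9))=5.58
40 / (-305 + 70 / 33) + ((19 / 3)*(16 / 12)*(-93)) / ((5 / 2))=-9423248 / 29985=-314.27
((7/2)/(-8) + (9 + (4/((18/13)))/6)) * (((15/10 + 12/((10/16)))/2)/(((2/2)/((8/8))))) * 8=89861/120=748.84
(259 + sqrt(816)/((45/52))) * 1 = 208 * sqrt(51)/45 + 259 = 292.01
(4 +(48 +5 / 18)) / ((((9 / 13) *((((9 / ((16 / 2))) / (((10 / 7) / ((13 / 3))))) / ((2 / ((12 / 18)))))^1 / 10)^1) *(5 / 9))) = 75280 / 63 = 1194.92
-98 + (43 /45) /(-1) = -4453 /45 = -98.96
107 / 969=0.11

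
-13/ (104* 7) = -1/ 56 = -0.02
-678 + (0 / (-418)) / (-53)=-678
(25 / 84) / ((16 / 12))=25 / 112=0.22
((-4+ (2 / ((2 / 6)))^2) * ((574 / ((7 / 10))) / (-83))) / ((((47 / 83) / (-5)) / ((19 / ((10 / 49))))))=12214720 / 47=259887.66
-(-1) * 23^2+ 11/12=6359/12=529.92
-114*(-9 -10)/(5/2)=4332/5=866.40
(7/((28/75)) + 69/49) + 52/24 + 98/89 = 1225927/52332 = 23.43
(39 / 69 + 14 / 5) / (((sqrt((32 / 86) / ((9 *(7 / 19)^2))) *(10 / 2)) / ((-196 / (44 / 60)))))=-325.94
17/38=0.45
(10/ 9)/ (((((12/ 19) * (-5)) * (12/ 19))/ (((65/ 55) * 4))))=-4693/ 1782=-2.63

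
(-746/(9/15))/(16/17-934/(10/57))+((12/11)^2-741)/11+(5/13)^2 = -20417697363292/305316227931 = -66.87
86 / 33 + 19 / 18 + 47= 10031 / 198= 50.66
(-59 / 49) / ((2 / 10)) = -295 / 49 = -6.02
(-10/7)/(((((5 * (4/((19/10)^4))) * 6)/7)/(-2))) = 130321/60000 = 2.17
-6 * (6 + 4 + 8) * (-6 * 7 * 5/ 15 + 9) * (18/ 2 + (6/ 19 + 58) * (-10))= -5890860/ 19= -310045.26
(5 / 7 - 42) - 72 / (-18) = -261 / 7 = -37.29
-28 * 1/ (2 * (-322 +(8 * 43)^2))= -7/ 59007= -0.00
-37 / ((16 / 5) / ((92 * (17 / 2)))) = -72335 / 8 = -9041.88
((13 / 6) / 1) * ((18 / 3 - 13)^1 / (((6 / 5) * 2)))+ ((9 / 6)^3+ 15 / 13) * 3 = 3401 / 468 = 7.27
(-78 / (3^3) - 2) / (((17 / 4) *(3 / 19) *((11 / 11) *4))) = -1.82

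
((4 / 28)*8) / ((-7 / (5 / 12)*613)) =-10 / 90111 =-0.00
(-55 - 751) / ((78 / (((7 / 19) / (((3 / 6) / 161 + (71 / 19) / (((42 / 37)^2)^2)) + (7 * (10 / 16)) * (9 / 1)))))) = -5176824912 / 56607292039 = -0.09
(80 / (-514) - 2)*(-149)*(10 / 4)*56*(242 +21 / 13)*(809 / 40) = 221556342.36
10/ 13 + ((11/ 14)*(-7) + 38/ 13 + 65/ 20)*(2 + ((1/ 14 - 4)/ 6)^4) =828122405/ 369847296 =2.24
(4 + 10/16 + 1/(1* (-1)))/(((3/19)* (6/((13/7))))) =7163/1008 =7.11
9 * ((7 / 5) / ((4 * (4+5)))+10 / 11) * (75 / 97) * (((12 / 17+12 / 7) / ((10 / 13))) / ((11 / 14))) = 5270616 / 199529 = 26.42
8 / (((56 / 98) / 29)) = 406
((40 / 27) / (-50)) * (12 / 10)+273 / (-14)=-8791 / 450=-19.54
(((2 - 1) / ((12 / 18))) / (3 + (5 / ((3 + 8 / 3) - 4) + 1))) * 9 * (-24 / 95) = -324 / 665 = -0.49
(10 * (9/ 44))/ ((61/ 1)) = 45/ 1342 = 0.03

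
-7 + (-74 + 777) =696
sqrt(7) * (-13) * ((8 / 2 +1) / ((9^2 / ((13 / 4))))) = -845 * sqrt(7) / 324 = -6.90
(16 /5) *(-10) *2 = -64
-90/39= -2.31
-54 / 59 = -0.92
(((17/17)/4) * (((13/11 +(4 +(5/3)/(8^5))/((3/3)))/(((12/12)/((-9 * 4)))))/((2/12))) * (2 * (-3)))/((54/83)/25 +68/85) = 313929532575/154451968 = 2032.54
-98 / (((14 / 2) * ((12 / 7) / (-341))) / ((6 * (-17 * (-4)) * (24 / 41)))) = 27269088 / 41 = 665099.71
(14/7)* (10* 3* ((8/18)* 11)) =880/3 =293.33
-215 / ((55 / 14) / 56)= -33712 / 11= -3064.73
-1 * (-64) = 64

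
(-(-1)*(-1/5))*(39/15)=-13/25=-0.52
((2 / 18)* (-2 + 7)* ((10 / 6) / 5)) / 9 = 5 / 243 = 0.02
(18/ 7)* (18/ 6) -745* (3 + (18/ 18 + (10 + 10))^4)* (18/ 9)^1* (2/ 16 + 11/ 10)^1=-2484873393/ 7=-354981913.29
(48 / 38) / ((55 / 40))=192 / 209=0.92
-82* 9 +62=-676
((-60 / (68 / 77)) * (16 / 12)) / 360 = -0.25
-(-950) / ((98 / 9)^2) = 38475 / 4802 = 8.01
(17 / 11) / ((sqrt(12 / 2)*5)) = 17*sqrt(6) / 330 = 0.13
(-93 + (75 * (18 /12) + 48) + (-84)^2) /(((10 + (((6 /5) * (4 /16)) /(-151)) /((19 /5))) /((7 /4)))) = 286122501 /229508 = 1246.68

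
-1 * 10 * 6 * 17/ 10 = -102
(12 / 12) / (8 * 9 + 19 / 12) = 12 / 883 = 0.01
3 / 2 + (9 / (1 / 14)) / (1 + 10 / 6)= 48.75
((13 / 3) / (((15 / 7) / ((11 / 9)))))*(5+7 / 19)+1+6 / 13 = 491177 / 33345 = 14.73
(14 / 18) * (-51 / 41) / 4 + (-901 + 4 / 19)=-8422841 / 9348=-901.03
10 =10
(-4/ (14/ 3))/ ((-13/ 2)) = 12/ 91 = 0.13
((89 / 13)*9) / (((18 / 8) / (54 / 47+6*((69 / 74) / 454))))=163194138 / 5131789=31.80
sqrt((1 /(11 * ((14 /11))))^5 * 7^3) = sqrt(2) /56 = 0.03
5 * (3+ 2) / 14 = 25 / 14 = 1.79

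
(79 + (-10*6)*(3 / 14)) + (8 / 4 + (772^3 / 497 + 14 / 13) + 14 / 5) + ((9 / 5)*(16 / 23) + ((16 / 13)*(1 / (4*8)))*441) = 1375832037197 / 1486030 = 925844.05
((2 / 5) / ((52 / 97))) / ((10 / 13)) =97 / 100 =0.97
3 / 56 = 0.05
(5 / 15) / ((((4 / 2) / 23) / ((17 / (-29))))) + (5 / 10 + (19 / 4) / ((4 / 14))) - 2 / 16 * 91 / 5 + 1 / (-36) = 32821 / 2610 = 12.58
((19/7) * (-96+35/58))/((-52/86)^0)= -105127/406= -258.93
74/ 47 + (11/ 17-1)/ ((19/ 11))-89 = -87.63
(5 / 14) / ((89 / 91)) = 65 / 178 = 0.37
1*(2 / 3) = 2 / 3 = 0.67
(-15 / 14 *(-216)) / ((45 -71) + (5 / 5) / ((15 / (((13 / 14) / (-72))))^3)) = -799967508480000 / 89872892930197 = -8.90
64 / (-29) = -64 / 29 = -2.21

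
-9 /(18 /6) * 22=-66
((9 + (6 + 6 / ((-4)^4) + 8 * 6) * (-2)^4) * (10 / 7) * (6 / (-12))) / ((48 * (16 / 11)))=-128095 / 14336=-8.94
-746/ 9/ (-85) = 746/ 765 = 0.98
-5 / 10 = -1 / 2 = -0.50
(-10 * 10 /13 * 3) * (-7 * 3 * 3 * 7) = 132300 /13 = 10176.92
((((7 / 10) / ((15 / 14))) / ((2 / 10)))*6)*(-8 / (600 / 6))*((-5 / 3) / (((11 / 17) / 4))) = 13328 / 825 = 16.16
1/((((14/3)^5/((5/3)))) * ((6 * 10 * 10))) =27/21512960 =0.00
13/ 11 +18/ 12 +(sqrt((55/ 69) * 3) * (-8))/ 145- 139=-2999/ 22- 8 * sqrt(1265)/ 3335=-136.40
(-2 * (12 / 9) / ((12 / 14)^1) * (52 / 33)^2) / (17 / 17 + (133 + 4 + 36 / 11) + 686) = -208 / 22275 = -0.01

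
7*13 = 91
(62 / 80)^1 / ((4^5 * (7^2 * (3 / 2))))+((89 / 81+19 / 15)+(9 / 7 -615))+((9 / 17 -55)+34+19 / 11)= -630.09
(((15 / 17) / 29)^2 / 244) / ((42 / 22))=825 / 415127692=0.00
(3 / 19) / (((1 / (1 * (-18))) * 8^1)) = -27 / 76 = -0.36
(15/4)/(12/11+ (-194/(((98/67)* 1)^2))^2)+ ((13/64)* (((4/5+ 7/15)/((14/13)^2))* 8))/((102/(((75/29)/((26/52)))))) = 437563997116208185/4837346679201776544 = 0.09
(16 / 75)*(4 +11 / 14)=536 / 525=1.02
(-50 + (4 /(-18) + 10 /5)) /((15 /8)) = -3472 /135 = -25.72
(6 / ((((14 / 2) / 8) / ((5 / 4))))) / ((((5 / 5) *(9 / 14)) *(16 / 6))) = 5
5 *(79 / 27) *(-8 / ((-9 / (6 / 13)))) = 6.00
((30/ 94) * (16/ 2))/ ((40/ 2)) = 0.13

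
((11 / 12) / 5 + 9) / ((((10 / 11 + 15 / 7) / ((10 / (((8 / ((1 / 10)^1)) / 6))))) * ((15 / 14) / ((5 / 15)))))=296989 / 423000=0.70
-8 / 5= -1.60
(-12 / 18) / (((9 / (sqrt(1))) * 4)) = -1 / 54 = -0.02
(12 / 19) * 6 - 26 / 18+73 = 12884 / 171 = 75.35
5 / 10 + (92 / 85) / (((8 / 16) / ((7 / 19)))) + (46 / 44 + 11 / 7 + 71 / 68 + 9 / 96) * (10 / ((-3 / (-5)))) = 381282593 / 5969040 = 63.88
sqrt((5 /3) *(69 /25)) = sqrt(115) /5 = 2.14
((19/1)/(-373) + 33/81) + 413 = 4162913/10071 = 413.36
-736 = -736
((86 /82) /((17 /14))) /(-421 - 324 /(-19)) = -11438 /5349475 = -0.00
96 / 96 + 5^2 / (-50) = 1 / 2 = 0.50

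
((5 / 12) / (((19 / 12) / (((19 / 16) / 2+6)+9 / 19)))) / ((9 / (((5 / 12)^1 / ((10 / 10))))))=107425 / 1247616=0.09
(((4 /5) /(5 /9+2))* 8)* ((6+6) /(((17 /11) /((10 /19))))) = 76032 /7429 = 10.23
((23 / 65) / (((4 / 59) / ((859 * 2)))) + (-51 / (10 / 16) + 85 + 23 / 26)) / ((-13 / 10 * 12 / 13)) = -7475.77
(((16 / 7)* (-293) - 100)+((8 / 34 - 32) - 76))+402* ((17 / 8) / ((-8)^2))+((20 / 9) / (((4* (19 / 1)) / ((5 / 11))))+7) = -49115250169 / 57302784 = -857.12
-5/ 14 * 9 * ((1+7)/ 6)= -30/ 7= -4.29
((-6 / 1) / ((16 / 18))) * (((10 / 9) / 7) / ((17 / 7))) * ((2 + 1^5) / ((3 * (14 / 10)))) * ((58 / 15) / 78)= -145 / 9282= -0.02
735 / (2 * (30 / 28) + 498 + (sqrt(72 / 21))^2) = 343 / 235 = 1.46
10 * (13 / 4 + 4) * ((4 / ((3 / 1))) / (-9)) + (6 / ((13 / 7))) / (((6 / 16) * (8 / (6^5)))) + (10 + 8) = 8381.41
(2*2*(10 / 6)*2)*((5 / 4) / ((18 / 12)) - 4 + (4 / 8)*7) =40 / 9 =4.44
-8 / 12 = -2 / 3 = -0.67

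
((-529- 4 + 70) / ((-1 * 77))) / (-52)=-463 / 4004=-0.12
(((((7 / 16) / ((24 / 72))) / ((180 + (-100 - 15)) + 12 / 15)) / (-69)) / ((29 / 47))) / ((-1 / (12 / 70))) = 3 / 37352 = 0.00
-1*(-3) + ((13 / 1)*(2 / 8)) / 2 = 37 / 8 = 4.62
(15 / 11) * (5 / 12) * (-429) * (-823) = 802425 / 4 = 200606.25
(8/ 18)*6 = 8/ 3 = 2.67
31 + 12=43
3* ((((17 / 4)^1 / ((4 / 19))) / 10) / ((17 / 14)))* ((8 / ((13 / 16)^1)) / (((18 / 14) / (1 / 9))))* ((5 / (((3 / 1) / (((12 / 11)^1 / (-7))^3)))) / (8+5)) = -9728 / 4723719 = -0.00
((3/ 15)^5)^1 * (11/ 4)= 11/ 12500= 0.00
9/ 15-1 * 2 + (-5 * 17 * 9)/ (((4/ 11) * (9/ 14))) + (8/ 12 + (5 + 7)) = -97837/ 30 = -3261.23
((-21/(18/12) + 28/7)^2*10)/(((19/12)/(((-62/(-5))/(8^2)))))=2325/19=122.37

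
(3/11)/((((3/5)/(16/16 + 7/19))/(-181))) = -23530/209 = -112.58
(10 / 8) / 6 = 5 / 24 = 0.21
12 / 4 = 3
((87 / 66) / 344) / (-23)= -29 / 174064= -0.00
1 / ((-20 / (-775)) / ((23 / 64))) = 3565 / 256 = 13.93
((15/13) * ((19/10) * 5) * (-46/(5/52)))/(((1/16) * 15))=-27968/5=-5593.60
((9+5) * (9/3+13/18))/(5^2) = 469/225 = 2.08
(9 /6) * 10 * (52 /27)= 260 /9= 28.89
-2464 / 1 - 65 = -2529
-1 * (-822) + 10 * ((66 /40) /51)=27959 /34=822.32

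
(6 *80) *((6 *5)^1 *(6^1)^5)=111974400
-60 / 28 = -15 / 7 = -2.14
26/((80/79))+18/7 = 28.25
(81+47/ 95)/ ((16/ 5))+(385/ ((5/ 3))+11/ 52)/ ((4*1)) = 329083/ 3952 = 83.27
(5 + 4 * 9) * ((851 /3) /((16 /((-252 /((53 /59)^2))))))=-226999.55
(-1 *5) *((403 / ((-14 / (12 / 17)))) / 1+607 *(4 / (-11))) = 1577650 / 1309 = 1205.23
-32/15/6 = -16/45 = -0.36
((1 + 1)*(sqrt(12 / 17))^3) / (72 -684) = -4*sqrt(51) / 14739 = -0.00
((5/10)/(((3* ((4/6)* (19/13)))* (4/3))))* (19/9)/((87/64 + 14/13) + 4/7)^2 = 27559168/920535867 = 0.03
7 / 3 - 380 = -1133 / 3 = -377.67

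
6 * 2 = 12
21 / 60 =7 / 20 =0.35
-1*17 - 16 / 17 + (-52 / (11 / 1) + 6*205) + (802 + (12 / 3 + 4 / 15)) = 5648143 / 2805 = 2013.60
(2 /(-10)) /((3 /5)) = -1 /3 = -0.33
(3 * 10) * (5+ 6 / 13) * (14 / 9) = 9940 / 39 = 254.87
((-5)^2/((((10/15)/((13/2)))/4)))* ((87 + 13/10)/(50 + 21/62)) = 5337735/3121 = 1710.26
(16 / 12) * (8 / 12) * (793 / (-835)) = -6344 / 7515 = -0.84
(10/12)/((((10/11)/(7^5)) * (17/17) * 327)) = 184877/3924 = 47.11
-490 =-490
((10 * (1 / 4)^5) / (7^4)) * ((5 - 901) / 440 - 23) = -1377 / 13522432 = -0.00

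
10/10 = 1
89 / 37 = 2.41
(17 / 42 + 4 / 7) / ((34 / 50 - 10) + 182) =1025 / 181314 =0.01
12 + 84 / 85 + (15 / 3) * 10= 5354 / 85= 62.99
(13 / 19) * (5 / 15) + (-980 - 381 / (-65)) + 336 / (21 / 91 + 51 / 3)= -7072181 / 7410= -954.41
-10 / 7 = -1.43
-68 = -68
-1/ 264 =-0.00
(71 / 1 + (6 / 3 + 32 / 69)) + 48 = 8381 / 69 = 121.46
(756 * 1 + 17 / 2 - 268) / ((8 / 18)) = 8937 / 8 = 1117.12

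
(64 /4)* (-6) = -96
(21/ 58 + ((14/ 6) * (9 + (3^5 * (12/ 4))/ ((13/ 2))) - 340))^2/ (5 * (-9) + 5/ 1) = -81.07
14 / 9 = 1.56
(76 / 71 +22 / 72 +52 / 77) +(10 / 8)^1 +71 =3655847 / 49203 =74.30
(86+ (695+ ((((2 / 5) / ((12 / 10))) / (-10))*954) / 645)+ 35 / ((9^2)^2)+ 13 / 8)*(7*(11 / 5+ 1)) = 618195503954 / 35265375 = 17529.82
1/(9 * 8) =1/72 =0.01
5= 5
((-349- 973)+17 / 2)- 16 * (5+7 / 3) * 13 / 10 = -43981 / 30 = -1466.03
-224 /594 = -112 /297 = -0.38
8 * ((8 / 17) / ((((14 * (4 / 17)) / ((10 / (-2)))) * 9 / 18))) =-11.43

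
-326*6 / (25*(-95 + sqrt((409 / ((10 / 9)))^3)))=-43200216*sqrt(4090) / 249338226205 - 7432800 / 49867645241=-0.01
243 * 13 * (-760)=-2400840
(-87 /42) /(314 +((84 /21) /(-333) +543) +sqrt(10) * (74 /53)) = -7741282900401 /3202625691562094 +6306146541 * sqrt(10) /1601312845781047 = -0.00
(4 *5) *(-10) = -200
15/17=0.88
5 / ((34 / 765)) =112.50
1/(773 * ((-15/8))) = -8/11595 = -0.00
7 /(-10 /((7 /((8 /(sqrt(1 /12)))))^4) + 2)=-16807 /5893438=-0.00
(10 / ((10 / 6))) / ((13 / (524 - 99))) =2550 / 13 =196.15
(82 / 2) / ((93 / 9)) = 123 / 31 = 3.97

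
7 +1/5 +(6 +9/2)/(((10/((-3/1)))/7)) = -297/20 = -14.85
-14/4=-7/2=-3.50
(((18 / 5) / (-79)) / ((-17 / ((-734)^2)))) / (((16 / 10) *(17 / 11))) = 13334211 / 22831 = 584.04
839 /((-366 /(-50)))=114.62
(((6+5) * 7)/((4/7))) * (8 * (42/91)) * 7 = 45276/13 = 3482.77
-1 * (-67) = 67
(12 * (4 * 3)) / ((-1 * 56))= -18 / 7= -2.57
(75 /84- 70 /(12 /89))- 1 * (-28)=-490.27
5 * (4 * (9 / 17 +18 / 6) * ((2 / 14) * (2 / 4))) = 600 / 119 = 5.04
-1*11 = -11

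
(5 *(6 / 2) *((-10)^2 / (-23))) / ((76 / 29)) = -10875 / 437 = -24.89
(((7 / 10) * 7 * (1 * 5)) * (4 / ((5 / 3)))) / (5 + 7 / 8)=2352 / 235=10.01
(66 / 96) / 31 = 11 / 496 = 0.02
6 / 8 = 3 / 4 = 0.75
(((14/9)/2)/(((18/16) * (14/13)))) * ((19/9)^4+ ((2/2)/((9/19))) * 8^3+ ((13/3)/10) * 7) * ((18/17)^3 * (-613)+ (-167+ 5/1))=-101605212873164/161170965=-630418.84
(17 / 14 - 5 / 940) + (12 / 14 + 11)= 17195 / 1316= 13.07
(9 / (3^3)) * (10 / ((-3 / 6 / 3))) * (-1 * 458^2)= 4195280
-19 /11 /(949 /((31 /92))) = -589 /960388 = -0.00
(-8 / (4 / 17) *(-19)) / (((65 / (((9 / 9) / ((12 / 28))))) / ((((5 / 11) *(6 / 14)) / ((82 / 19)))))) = 6137 / 5863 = 1.05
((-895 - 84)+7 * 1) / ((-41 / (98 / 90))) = 5292 / 205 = 25.81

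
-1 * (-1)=1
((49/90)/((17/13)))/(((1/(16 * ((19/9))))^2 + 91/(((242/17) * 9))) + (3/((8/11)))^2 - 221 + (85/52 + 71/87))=-1342713404032/647660940586735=-0.00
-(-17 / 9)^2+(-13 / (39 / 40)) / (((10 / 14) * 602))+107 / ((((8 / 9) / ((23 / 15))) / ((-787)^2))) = 15927066520541 / 139320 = 114320029.58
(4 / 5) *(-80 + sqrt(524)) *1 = -64 + 8 *sqrt(131) / 5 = -45.69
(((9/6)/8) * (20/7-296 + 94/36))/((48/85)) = -3111595/32256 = -96.47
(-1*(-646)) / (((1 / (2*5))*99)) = 6460 / 99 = 65.25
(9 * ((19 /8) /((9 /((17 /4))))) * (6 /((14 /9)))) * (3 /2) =26163 /448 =58.40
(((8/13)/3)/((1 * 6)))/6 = 2/351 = 0.01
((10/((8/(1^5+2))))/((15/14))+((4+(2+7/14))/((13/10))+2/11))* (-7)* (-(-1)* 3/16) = -11.39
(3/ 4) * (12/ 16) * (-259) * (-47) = 109557/ 16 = 6847.31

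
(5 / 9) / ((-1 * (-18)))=0.03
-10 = -10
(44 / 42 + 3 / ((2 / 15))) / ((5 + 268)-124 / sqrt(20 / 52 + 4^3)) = 1978* sqrt(1209) / 14040845 + 26703 / 308590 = 0.09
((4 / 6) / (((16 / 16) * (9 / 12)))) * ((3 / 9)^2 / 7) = 8 / 567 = 0.01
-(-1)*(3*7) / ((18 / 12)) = 14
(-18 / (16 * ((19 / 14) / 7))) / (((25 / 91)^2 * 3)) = -1217307 / 47500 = -25.63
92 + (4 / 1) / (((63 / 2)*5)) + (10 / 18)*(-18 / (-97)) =2814986 / 30555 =92.13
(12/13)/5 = 12/65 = 0.18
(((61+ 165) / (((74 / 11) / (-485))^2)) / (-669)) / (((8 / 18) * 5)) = -1929738855 / 2442296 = -790.13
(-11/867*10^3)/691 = -11000/599097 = -0.02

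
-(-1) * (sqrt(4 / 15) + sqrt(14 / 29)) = 2 * sqrt(15) / 15 + sqrt(406) / 29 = 1.21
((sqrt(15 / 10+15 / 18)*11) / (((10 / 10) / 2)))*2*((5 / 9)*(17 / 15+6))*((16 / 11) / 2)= 3424*sqrt(21) / 81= 193.71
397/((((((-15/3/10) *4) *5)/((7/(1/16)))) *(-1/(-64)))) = -284569.60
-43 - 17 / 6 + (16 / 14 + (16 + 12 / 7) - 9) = -1511 / 42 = -35.98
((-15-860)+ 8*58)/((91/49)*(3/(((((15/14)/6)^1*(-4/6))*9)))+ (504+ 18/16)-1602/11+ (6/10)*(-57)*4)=-1.89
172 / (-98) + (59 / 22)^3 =9147843 / 521752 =17.53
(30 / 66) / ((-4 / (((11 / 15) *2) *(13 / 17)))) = -13 / 102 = -0.13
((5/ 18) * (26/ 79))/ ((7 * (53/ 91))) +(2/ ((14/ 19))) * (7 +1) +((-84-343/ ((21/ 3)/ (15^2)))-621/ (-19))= -55403770561/ 5011839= -11054.58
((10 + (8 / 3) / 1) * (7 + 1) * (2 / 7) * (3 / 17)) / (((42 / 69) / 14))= 13984 / 119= 117.51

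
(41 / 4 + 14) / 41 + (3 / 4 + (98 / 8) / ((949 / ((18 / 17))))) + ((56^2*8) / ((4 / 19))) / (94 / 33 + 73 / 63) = 109255085468591 / 3673709962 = 29739.71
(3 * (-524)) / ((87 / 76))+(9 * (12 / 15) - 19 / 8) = -1587363 / 1160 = -1368.42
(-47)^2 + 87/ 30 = 22119/ 10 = 2211.90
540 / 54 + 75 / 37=445 / 37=12.03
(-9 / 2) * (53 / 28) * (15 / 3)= -2385 / 56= -42.59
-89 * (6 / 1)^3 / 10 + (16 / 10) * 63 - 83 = -9523 / 5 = -1904.60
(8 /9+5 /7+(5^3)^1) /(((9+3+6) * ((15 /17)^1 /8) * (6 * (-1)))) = -271184 /25515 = -10.63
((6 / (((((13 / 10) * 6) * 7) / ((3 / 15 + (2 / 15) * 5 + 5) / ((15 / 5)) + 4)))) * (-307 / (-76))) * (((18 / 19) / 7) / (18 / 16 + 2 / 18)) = 5923872 / 20466173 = 0.29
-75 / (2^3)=-75 / 8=-9.38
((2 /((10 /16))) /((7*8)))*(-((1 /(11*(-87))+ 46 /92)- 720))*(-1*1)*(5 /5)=-275425 /6699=-41.11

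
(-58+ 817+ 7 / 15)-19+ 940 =25207 / 15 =1680.47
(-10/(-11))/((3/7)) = 70/33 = 2.12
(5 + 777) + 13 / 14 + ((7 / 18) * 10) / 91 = 782.97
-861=-861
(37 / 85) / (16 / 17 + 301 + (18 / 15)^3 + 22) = 925 / 692047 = 0.00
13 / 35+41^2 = 58848 / 35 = 1681.37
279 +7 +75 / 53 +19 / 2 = 31473 / 106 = 296.92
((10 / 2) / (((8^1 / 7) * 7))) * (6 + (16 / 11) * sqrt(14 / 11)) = 10 * sqrt(154) / 121 + 15 / 4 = 4.78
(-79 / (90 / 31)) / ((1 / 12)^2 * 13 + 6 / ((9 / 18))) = -19592 / 8705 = -2.25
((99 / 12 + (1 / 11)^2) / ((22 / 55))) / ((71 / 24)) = 59955 / 8591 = 6.98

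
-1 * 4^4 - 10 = -266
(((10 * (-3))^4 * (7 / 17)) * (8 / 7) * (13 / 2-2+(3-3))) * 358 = 10439280000 / 17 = 614075294.12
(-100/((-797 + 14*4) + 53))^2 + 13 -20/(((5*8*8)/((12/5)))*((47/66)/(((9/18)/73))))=13.02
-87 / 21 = -29 / 7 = -4.14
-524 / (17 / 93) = -48732 / 17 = -2866.59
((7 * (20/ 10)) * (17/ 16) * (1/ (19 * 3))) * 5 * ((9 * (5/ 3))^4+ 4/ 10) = 30122113/ 456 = 66057.27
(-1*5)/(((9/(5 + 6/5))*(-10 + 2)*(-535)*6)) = -31/231120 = -0.00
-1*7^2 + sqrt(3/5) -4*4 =-65 + sqrt(15)/5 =-64.23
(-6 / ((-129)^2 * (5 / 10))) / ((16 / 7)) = -7 / 22188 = -0.00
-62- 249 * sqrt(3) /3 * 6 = -498 * sqrt(3)- 62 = -924.56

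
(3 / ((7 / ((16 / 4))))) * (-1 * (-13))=156 / 7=22.29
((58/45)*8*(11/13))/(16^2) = 319/9360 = 0.03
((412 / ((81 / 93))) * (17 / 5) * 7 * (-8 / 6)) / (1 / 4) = -60044.17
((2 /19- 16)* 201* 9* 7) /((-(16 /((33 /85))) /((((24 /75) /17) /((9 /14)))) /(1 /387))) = 10906126 /29514125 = 0.37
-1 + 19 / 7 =12 / 7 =1.71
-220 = -220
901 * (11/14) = 9911/14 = 707.93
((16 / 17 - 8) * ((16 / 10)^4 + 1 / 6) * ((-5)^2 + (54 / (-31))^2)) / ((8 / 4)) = -1357880282 / 2042125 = -664.93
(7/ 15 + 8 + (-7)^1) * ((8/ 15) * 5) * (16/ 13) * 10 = 5632/ 117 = 48.14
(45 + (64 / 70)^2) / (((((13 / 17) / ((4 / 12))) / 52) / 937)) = 3577589684 / 3675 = 973493.79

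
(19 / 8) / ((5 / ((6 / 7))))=57 / 140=0.41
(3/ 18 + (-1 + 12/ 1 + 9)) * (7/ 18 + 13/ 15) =13673/ 540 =25.32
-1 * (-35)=35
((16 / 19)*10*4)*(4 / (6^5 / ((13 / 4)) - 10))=16640 / 294253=0.06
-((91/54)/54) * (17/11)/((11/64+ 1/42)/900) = -17326400/78111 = -221.82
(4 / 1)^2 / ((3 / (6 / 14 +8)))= 44.95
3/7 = 0.43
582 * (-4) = -2328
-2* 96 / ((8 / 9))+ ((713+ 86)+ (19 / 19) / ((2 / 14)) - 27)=563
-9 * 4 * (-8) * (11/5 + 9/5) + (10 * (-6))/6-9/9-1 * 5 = 1136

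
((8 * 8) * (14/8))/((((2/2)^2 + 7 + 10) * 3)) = 56/27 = 2.07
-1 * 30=-30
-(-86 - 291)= 377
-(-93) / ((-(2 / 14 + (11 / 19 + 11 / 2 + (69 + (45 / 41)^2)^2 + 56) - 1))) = -69903675618 / 3750680434021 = -0.02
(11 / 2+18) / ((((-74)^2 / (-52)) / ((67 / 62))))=-40937 / 169756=-0.24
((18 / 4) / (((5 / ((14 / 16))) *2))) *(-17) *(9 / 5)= -9639 / 800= -12.05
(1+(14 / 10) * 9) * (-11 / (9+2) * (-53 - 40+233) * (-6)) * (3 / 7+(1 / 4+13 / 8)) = 26316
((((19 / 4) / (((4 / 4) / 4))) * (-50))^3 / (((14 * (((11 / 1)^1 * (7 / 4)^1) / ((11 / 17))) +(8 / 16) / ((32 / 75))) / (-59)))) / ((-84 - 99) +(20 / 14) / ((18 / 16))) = -203959224000000 / 306043219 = -666439.28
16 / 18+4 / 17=172 / 153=1.12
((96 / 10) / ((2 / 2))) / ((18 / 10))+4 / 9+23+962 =8917 / 9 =990.78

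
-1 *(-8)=8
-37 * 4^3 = -2368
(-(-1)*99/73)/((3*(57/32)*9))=352/12483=0.03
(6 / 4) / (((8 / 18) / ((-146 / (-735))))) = 657 / 980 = 0.67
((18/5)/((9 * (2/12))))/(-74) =-6/185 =-0.03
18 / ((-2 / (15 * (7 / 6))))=-315 / 2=-157.50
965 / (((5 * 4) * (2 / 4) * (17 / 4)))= 386 / 17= 22.71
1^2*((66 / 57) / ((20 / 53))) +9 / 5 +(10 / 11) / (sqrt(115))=2*sqrt(115) / 253 +185 / 38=4.95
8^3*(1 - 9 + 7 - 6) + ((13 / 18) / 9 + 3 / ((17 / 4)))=-9868171 / 2754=-3583.21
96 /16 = 6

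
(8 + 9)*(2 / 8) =17 / 4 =4.25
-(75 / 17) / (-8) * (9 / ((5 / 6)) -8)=105 / 68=1.54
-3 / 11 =-0.27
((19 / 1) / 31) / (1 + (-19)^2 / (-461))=2.83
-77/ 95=-0.81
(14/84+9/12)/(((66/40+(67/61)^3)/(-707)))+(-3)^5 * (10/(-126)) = -56313311930/283618293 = -198.55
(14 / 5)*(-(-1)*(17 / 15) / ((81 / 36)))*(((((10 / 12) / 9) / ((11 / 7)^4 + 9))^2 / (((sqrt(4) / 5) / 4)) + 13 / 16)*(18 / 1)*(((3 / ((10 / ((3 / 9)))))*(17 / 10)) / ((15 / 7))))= 352867624684547 / 215539101562500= 1.64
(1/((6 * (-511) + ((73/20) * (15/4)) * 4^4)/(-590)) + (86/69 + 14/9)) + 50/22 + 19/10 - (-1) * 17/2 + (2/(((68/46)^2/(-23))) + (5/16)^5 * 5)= -1739737036858967/251856782622720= -6.91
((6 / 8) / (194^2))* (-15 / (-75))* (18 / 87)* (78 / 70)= 351 / 382005400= 0.00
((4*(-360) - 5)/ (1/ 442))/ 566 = -319345/ 283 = -1128.43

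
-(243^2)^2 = -3486784401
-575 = -575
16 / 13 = 1.23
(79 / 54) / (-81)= -79 / 4374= -0.02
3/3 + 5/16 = 1.31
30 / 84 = 5 / 14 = 0.36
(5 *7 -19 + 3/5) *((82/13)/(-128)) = -3403/4160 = -0.82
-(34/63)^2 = -1156/3969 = -0.29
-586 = -586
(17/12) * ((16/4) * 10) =170/3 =56.67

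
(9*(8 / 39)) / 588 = 2 / 637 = 0.00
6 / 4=3 / 2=1.50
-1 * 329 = -329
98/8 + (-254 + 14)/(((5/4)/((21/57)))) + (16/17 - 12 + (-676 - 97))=-1088569/1292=-842.55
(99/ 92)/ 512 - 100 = -4710301/ 47104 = -100.00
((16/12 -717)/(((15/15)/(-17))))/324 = 36499/972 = 37.55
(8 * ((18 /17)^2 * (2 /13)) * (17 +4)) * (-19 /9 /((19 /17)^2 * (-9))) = 1344 /247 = 5.44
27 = 27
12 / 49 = 0.24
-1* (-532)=532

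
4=4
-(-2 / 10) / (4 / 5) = 1 / 4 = 0.25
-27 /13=-2.08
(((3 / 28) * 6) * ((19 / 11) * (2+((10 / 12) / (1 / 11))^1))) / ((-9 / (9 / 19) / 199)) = -39999 / 308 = -129.87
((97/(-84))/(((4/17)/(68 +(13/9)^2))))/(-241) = 1337339/937008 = 1.43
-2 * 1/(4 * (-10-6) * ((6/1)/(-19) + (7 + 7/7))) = 19/4672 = 0.00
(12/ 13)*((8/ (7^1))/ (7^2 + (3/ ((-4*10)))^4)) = 245760000/ 11415047371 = 0.02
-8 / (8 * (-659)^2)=-1 / 434281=-0.00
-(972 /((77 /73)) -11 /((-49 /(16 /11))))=-496868 /539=-921.83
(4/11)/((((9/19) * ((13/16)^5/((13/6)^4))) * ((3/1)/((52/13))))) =19922944/312741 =63.70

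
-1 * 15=-15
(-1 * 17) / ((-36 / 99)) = 187 / 4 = 46.75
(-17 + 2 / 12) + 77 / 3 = 53 / 6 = 8.83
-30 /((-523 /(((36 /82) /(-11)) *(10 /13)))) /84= -450 /21464443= -0.00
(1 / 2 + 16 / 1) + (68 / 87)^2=259025 / 15138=17.11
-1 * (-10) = 10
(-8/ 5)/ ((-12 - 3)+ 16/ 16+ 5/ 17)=136/ 1165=0.12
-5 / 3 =-1.67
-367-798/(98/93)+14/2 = -7821/7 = -1117.29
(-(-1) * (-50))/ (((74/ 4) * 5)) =-20/ 37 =-0.54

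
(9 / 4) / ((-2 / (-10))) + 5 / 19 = 875 / 76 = 11.51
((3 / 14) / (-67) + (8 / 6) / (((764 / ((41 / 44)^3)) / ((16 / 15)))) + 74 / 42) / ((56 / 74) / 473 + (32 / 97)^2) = 80786260944212123 / 5068352783522160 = 15.94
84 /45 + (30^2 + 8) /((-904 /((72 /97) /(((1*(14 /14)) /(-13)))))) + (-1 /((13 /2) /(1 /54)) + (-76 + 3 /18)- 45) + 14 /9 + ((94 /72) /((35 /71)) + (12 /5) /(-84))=-56610377623 /538623540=-105.10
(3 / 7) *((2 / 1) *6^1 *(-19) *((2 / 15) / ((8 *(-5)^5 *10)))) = 57 / 1093750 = 0.00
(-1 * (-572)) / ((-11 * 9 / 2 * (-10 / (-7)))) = -364 / 45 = -8.09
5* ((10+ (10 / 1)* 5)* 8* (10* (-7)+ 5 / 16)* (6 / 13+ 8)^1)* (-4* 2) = 11321538.46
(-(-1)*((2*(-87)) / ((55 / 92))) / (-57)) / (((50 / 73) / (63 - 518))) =-17723524 / 5225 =-3392.06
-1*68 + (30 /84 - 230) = -4167 /14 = -297.64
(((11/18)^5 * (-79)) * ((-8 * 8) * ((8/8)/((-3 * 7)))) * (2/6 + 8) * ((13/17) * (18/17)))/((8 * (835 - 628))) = -4134984425/49454836578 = -0.08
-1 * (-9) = 9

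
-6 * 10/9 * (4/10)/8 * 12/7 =-4/7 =-0.57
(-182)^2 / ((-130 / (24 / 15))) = -10192 / 25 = -407.68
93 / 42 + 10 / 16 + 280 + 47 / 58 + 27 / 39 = 6003027 / 21112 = 284.34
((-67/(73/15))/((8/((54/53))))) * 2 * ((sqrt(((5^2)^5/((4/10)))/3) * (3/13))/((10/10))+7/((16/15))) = -84796875 * sqrt(30)/201188 - 2849175/123808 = -2331.56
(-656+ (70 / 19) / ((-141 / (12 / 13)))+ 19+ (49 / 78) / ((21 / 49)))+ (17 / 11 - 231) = -1988302973 / 2298582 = -865.01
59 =59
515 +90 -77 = 528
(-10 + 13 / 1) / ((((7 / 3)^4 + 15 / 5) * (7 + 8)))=81 / 13220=0.01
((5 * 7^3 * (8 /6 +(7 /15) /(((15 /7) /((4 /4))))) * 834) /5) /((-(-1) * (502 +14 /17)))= 282867641 /320550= 882.44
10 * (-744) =-7440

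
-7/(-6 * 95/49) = 343/570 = 0.60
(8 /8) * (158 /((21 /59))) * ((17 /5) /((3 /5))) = 158474 /63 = 2515.46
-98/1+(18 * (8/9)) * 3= -50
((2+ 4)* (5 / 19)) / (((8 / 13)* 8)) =195 / 608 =0.32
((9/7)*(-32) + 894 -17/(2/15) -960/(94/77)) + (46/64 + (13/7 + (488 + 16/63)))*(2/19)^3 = -4911109499/81237996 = -60.45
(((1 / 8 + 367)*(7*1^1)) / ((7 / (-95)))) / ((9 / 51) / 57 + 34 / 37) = -1111502755 / 29384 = -37826.80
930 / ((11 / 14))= 13020 / 11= 1183.64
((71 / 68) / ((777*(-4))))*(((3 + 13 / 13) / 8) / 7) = -71 / 2958816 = -0.00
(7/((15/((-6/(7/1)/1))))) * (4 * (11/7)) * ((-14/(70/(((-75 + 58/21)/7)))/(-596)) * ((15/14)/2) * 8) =66748/1788745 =0.04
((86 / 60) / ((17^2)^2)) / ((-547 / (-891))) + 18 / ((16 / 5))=10279398159 / 1827439480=5.63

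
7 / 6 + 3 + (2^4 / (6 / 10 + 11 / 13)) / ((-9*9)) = 30685 / 7614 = 4.03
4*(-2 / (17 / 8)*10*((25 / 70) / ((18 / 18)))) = -1600 / 119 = -13.45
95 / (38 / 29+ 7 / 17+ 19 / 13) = 608855 / 20404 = 29.84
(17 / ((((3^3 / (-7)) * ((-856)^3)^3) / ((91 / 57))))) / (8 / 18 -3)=-10829 / 970482768206526008558320877568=-0.00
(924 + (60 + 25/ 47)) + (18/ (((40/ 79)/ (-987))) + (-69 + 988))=-31193259/ 940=-33184.32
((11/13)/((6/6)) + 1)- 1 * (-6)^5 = 101112/13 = 7777.85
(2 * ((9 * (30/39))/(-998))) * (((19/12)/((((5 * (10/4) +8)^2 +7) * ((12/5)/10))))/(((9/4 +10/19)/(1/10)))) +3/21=2339079363/16374439991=0.14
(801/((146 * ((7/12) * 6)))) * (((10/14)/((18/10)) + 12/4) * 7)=19046/511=37.27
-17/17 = -1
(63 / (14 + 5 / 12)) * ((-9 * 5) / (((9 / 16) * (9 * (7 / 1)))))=-960 / 173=-5.55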